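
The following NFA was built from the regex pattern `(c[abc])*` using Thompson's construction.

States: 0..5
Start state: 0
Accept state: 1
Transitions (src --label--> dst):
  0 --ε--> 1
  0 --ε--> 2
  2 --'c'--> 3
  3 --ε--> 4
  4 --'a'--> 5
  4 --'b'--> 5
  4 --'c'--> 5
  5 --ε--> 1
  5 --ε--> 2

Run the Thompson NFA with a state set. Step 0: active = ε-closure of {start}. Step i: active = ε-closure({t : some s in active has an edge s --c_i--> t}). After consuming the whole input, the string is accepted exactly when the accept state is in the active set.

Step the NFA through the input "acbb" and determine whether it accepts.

start: ε-closure({0}) = {0,1,2}
'a' @ 1: {}  — state set empty
rest 'cbb' ignored (set empty)
after full input: {}  (accept=1 not in)

Answer: REJECT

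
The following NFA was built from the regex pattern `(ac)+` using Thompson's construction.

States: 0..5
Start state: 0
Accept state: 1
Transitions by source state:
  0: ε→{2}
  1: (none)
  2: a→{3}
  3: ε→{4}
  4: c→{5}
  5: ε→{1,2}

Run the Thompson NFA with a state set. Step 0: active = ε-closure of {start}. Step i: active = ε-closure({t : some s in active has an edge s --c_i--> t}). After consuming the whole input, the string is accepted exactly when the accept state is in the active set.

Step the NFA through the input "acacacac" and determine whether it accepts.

Answer: ACCEPT

Trace:
start: ε-closure({0}) = {0,2}
'a' @ 1: {3,4}
'c' @ 2: {1,2,5}  ✓accept
'a' @ 3: {3,4}
'c' @ 4: {1,2,5}  ✓accept
'a' @ 5: {3,4}
'c' @ 6: {1,2,5}  ✓accept
'a' @ 7: {3,4}
'c' @ 8: {1,2,5}  ✓accept
end set {1,2,5} — state 1 in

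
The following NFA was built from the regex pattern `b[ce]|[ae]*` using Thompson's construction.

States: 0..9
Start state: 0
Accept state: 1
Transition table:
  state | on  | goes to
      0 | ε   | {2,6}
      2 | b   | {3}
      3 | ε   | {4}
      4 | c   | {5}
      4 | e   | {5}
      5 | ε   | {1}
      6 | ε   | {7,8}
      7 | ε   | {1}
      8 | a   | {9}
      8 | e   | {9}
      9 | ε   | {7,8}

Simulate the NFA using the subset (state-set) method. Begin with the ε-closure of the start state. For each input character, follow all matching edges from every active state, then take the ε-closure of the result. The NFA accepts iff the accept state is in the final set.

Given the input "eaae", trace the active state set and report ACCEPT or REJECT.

Answer: ACCEPT

Steps:
start: ε-closure({0}) = {0,1,2,6,7,8}
'e' @ 1: {1,7,8,9}  ✓accept
'a' @ 2: {1,7,8,9}  ✓accept
'a' @ 3: {1,7,8,9}  ✓accept
'e' @ 4: {1,7,8,9}  ✓accept
after full input: {1,7,8,9}  (accept=1 in)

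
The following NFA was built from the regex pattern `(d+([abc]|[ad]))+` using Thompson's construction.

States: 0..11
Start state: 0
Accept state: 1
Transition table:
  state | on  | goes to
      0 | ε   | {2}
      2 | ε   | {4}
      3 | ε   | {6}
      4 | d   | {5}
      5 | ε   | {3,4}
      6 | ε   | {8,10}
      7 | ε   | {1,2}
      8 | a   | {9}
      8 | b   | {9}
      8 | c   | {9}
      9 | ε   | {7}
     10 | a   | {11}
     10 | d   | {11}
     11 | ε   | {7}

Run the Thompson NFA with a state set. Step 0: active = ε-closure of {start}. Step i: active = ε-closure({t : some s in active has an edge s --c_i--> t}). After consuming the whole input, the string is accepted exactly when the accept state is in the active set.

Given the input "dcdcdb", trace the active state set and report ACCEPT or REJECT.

S₀ = ε-closure({0}) = {0,2,4}
'd' @ 1: {3,4,5,6,8,10}
'c' @ 2: {1,2,4,7,9}  ✓accept
'd' @ 3: {3,4,5,6,8,10}
'c' @ 4: {1,2,4,7,9}  ✓accept
'd' @ 5: {3,4,5,6,8,10}
'b' @ 6: {1,2,4,7,9}  ✓accept
final: {1,2,4,7,9}; accept 1 in set

Answer: ACCEPT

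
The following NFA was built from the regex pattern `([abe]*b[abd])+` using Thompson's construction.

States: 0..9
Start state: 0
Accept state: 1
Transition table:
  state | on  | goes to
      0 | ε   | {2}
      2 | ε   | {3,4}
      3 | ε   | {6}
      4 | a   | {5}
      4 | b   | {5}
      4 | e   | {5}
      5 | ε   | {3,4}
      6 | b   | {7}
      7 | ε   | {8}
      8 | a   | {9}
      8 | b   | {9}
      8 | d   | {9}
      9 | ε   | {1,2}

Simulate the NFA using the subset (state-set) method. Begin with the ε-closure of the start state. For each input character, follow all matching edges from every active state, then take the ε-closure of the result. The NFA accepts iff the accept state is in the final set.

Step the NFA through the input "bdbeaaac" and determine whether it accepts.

initial (ε-close {0}): {0,2,3,4,6}
'b' @ 1: {3,4,5,6,7,8}
'd' @ 2: {1,2,3,4,6,9}  ✓accept
'b' @ 3: {3,4,5,6,7,8}
'e' @ 4: {3,4,5,6}
'a' @ 5: {3,4,5,6}
'a' @ 6: {3,4,5,6}
'a' @ 7: {3,4,5,6}
'c' @ 8: {}  — dead — no transitions
final: {}; accept 1 not in set

Answer: REJECT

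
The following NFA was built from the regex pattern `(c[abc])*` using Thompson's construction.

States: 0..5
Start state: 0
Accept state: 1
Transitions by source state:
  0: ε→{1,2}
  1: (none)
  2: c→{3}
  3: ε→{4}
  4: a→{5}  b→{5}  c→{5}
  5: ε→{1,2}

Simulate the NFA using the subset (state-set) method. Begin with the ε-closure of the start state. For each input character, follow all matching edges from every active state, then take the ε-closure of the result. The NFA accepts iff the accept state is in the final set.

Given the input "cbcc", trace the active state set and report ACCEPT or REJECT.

Answer: ACCEPT

Steps:
initial (ε-close {0}): {0,1,2}
'c' @ 1: {3,4}
'b' @ 2: {1,2,5}  [accepting]
'c' @ 3: {3,4}
'c' @ 4: {1,2,5}  [accepting]
final: {1,2,5}; accept 1 in set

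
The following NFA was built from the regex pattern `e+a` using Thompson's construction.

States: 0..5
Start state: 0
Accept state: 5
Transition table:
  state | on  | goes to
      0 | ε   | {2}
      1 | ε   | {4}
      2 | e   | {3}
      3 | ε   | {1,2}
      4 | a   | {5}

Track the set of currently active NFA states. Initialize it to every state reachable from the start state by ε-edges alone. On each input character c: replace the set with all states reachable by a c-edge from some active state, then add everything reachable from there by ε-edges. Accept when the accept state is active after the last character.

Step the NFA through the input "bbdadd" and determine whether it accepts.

start: ε-closure({0}) = {0,2}
'b' @ 1: {}  — dead — no transitions
rest 'bdadd' ignored (set empty)
after full input: {}  (accept=5 not in)

Answer: REJECT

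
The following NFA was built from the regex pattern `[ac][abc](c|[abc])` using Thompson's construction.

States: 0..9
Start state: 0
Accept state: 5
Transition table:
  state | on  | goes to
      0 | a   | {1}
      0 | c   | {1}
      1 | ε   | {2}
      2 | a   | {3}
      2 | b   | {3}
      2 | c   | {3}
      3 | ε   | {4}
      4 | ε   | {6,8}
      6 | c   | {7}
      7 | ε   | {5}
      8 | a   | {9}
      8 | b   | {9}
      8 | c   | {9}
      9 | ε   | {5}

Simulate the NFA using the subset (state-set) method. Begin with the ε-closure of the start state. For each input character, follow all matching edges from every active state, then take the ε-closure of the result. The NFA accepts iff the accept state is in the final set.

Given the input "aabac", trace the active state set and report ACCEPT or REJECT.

Answer: REJECT

Steps:
initial (ε-close {0}): {0}
'a' @ 1: {1,2}
'a' @ 2: {3,4,6,8}
'b' @ 3: {5,9}  ✓accept
'a' @ 4: {}  — no active states
rest 'c' ignored (set empty)
final: {}; accept 5 not in set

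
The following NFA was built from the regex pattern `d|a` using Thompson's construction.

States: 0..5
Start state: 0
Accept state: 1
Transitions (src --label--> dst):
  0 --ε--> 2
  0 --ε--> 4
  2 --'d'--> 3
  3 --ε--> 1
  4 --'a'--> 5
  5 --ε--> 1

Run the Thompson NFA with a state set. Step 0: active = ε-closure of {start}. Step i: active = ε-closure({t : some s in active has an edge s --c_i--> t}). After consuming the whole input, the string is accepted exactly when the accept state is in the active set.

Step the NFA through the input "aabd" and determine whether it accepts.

start: ε-closure({0}) = {0,2,4}
'a' @ 1: {1,5}  (accept∈set)
'a' @ 2: {}  — state set empty
rest 'bd' ignored (set empty)
end set {} — state 1 not in

Answer: REJECT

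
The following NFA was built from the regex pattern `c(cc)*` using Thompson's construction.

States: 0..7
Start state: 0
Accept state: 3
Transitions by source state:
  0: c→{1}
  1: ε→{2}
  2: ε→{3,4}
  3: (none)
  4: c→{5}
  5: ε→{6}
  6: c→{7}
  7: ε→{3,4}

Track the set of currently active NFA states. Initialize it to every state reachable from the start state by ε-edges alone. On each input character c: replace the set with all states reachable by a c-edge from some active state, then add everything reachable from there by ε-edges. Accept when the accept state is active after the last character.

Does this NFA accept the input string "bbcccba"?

Answer: REJECT

Derivation:
S₀ = ε-closure({0}) = {0}
'b' @ 1: {}  — no active states
rest 'bcccba' ignored (set empty)
after full input: {}  (accept=3 not in)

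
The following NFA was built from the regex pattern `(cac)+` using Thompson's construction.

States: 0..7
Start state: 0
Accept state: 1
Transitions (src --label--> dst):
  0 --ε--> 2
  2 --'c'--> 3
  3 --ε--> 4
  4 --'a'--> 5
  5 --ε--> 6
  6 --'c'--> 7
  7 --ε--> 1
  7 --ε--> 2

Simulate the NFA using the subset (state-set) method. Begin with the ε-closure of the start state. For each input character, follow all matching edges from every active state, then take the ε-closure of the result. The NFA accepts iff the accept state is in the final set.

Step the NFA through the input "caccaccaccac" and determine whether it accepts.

initial (ε-close {0}): {0,2}
'c' @ 1: {3,4}
'a' @ 2: {5,6}
'c' @ 3: {1,2,7}  [accepting]
'c' @ 4: {3,4}
'a' @ 5: {5,6}
'c' @ 6: {1,2,7}  [accepting]
'c' @ 7: {3,4}
'a' @ 8: {5,6}
'c' @ 9: {1,2,7}  [accepting]
'c' @ 10: {3,4}
'a' @ 11: {5,6}
'c' @ 12: {1,2,7}  [accepting]
end set {1,2,7} — state 1 in

Answer: ACCEPT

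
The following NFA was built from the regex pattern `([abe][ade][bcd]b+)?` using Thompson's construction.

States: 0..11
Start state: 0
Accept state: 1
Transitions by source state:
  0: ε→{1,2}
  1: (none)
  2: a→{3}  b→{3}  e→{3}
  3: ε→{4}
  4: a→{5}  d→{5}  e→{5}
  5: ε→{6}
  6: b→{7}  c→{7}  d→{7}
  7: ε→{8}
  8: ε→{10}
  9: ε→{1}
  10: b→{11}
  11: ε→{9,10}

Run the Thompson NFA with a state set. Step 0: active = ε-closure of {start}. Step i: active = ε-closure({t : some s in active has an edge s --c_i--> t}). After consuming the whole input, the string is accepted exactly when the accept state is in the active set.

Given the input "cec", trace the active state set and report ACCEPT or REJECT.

Answer: REJECT

Derivation:
initial (ε-close {0}): {0,1,2}
'c' @ 1: {}  — dead — no transitions
rest 'ec' ignored (set empty)
after full input: {}  (accept=1 not in)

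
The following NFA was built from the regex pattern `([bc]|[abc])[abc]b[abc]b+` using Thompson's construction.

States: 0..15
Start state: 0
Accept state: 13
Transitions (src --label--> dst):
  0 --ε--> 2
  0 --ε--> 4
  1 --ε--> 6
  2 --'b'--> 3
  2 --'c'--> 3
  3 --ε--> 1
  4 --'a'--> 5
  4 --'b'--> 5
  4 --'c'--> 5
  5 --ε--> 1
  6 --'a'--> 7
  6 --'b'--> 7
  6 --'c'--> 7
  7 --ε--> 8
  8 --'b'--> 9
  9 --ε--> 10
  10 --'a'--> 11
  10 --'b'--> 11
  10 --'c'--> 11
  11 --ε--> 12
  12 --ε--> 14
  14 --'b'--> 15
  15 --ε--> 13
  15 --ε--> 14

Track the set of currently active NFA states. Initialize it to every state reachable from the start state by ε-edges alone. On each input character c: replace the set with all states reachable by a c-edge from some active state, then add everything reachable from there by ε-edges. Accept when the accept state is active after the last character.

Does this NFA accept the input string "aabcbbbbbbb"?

Answer: ACCEPT

Derivation:
start: ε-closure({0}) = {0,2,4}
'a' @ 1: {1,5,6}
'a' @ 2: {7,8}
'b' @ 3: {9,10}
'c' @ 4: {11,12,14}
'b' @ 5: {13,14,15}  [accepting]
'b' @ 6: {13,14,15}  [accepting]
'b' @ 7: {13,14,15}  [accepting]
'b' @ 8: {13,14,15}  [accepting]
'b' @ 9: {13,14,15}  [accepting]
'b' @ 10: {13,14,15}  [accepting]
'b' @ 11: {13,14,15}  [accepting]
after full input: {13,14,15}  (accept=13 in)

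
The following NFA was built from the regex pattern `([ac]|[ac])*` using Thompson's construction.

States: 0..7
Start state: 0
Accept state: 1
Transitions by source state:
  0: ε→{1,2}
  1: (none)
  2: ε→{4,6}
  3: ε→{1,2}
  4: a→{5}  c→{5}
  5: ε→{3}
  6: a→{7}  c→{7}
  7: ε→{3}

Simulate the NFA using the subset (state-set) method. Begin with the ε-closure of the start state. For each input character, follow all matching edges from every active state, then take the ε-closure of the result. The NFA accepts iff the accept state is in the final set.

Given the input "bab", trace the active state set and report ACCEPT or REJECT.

Answer: REJECT

Derivation:
start: ε-closure({0}) = {0,1,2,4,6}
'b' @ 1: {}  — dead — no transitions
rest 'ab' ignored (set empty)
final: {}; accept 1 not in set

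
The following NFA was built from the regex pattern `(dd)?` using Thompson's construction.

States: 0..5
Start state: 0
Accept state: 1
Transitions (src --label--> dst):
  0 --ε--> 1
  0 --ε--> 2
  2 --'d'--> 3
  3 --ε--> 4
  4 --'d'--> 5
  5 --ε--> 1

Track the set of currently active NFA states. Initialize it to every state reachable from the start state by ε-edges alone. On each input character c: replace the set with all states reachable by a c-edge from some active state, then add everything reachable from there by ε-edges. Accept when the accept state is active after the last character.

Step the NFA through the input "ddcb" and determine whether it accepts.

Answer: REJECT

Trace:
start: ε-closure({0}) = {0,1,2}
'd' @ 1: {3,4}
'd' @ 2: {1,5}  [accepting]
'c' @ 3: {}  — state set empty
rest 'b' ignored (set empty)
after full input: {}  (accept=1 not in)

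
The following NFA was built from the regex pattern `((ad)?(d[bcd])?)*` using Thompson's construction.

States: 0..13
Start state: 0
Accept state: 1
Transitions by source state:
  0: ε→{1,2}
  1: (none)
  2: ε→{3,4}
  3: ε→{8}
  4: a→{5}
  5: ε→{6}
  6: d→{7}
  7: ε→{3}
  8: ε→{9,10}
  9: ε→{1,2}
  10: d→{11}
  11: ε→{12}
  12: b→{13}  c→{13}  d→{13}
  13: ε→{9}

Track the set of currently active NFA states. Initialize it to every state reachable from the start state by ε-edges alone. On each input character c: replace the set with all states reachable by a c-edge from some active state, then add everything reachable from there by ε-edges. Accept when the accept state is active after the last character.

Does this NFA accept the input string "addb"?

initial (ε-close {0}): {0,1,2,3,4,8,9,10}
'a' @ 1: {5,6}
'd' @ 2: {1,2,3,4,7,8,9,10}  [accepting]
'd' @ 3: {11,12}
'b' @ 4: {1,2,3,4,8,9,10,13}  [accepting]
after full input: {1,2,3,4,8,9,10,13}  (accept=1 in)

Answer: ACCEPT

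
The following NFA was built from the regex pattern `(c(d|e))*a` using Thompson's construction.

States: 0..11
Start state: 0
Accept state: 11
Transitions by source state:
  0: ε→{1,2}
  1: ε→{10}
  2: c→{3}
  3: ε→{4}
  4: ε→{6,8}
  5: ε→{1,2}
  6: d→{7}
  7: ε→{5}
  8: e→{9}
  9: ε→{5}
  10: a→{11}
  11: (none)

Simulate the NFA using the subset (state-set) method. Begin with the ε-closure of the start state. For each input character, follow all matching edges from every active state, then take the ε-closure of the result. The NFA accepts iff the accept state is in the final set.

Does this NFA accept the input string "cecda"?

Answer: ACCEPT

Trace:
S₀ = ε-closure({0}) = {0,1,2,10}
'c' @ 1: {3,4,6,8}
'e' @ 2: {1,2,5,9,10}
'c' @ 3: {3,4,6,8}
'd' @ 4: {1,2,5,7,10}
'a' @ 5: {11}  [accepting]
final: {11}; accept 11 in set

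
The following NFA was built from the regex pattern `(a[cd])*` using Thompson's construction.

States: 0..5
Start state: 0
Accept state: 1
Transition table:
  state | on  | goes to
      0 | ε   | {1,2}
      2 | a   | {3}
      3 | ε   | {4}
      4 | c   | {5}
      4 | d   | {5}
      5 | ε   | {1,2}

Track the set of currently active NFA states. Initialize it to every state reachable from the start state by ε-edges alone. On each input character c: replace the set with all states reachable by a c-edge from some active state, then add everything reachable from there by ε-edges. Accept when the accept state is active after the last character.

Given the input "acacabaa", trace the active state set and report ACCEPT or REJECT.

Answer: REJECT

Derivation:
initial (ε-close {0}): {0,1,2}
'a' @ 1: {3,4}
'c' @ 2: {1,2,5}  (accept∈set)
'a' @ 3: {3,4}
'c' @ 4: {1,2,5}  (accept∈set)
'a' @ 5: {3,4}
'b' @ 6: {}  — no active states
rest 'aa' ignored (set empty)
final: {}; accept 1 not in set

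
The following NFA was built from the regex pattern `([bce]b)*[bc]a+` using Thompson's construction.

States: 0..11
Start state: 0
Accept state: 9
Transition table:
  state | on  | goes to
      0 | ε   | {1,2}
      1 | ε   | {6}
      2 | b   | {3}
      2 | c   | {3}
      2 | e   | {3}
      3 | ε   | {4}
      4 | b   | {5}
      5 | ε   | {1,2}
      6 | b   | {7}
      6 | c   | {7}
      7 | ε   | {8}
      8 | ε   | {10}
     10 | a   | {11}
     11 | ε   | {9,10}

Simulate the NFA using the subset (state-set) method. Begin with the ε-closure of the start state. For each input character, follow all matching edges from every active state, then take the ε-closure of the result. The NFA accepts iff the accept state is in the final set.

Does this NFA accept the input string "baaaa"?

start: ε-closure({0}) = {0,1,2,6}
'b' @ 1: {3,4,7,8,10}
'a' @ 2: {9,10,11}  ✓accept
'a' @ 3: {9,10,11}  ✓accept
'a' @ 4: {9,10,11}  ✓accept
'a' @ 5: {9,10,11}  ✓accept
after full input: {9,10,11}  (accept=9 in)

Answer: ACCEPT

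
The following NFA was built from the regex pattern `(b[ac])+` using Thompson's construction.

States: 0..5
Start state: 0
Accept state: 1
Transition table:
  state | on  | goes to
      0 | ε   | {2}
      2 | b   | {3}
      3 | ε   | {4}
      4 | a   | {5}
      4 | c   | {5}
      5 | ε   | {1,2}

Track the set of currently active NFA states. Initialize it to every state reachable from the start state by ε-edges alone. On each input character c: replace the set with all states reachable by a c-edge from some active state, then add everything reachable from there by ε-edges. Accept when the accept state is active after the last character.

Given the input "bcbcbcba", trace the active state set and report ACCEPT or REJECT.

Answer: ACCEPT

Steps:
S₀ = ε-closure({0}) = {0,2}
'b' @ 1: {3,4}
'c' @ 2: {1,2,5}  (accept∈set)
'b' @ 3: {3,4}
'c' @ 4: {1,2,5}  (accept∈set)
'b' @ 5: {3,4}
'c' @ 6: {1,2,5}  (accept∈set)
'b' @ 7: {3,4}
'a' @ 8: {1,2,5}  (accept∈set)
final: {1,2,5}; accept 1 in set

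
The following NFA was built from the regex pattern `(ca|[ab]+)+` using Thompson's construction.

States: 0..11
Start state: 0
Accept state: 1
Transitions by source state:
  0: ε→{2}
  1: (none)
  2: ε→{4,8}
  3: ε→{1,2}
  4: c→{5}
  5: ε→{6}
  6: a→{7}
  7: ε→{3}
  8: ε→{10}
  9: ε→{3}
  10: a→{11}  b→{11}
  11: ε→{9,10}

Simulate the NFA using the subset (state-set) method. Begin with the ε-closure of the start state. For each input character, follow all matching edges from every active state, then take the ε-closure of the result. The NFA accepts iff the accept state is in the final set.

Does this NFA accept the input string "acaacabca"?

start: ε-closure({0}) = {0,2,4,8,10}
'a' @ 1: {1,2,3,4,8,9,10,11}  [accepting]
'c' @ 2: {5,6}
'a' @ 3: {1,2,3,4,7,8,10}  [accepting]
'a' @ 4: {1,2,3,4,8,9,10,11}  [accepting]
'c' @ 5: {5,6}
'a' @ 6: {1,2,3,4,7,8,10}  [accepting]
'b' @ 7: {1,2,3,4,8,9,10,11}  [accepting]
'c' @ 8: {5,6}
'a' @ 9: {1,2,3,4,7,8,10}  [accepting]
end set {1,2,3,4,7,8,10} — state 1 in

Answer: ACCEPT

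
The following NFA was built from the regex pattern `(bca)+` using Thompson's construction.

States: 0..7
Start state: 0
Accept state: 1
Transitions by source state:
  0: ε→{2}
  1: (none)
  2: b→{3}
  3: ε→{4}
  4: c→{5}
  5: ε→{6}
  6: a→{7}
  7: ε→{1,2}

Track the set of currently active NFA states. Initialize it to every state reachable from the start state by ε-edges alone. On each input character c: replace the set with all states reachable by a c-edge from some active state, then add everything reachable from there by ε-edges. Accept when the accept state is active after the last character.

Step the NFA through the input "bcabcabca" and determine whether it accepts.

Answer: ACCEPT

Steps:
initial (ε-close {0}): {0,2}
'b' @ 1: {3,4}
'c' @ 2: {5,6}
'a' @ 3: {1,2,7}  ✓accept
'b' @ 4: {3,4}
'c' @ 5: {5,6}
'a' @ 6: {1,2,7}  ✓accept
'b' @ 7: {3,4}
'c' @ 8: {5,6}
'a' @ 9: {1,2,7}  ✓accept
end set {1,2,7} — state 1 in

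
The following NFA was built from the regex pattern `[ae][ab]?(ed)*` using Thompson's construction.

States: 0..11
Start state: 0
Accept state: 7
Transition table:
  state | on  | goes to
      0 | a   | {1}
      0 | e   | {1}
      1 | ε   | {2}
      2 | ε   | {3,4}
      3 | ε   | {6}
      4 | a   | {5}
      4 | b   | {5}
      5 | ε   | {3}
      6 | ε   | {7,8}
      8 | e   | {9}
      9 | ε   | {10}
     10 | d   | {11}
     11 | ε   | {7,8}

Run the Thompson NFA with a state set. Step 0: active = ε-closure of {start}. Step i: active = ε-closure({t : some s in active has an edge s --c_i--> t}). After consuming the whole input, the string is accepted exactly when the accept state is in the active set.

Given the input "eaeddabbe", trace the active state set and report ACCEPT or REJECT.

Answer: REJECT

Trace:
start: ε-closure({0}) = {0}
'e' @ 1: {1,2,3,4,6,7,8}  ✓accept
'a' @ 2: {3,5,6,7,8}  ✓accept
'e' @ 3: {9,10}
'd' @ 4: {7,8,11}  ✓accept
'd' @ 5: {}  — no active states
rest 'abbe' ignored (set empty)
final: {}; accept 7 not in set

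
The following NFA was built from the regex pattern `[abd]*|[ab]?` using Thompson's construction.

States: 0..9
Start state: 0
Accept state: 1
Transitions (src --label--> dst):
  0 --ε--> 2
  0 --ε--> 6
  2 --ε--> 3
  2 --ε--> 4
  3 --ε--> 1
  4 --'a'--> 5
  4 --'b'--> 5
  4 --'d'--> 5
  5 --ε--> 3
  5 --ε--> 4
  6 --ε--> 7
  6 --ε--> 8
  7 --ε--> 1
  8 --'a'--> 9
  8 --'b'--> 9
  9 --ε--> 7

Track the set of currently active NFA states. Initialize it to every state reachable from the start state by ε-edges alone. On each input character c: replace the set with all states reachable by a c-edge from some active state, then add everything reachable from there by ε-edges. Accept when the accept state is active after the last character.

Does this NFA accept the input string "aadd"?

Answer: ACCEPT

Derivation:
initial (ε-close {0}): {0,1,2,3,4,6,7,8}
'a' @ 1: {1,3,4,5,7,9}  ✓accept
'a' @ 2: {1,3,4,5}  ✓accept
'd' @ 3: {1,3,4,5}  ✓accept
'd' @ 4: {1,3,4,5}  ✓accept
after full input: {1,3,4,5}  (accept=1 in)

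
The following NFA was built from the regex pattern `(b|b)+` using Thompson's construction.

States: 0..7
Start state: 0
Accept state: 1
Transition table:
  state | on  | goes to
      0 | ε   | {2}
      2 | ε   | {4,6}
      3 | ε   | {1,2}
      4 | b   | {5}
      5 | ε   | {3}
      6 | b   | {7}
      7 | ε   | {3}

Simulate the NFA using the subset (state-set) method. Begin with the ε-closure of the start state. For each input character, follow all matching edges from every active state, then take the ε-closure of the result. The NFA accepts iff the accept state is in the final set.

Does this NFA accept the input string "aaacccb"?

Answer: REJECT

Trace:
initial (ε-close {0}): {0,2,4,6}
'a' @ 1: {}  — dead — no transitions
rest 'aacccb' ignored (set empty)
after full input: {}  (accept=1 not in)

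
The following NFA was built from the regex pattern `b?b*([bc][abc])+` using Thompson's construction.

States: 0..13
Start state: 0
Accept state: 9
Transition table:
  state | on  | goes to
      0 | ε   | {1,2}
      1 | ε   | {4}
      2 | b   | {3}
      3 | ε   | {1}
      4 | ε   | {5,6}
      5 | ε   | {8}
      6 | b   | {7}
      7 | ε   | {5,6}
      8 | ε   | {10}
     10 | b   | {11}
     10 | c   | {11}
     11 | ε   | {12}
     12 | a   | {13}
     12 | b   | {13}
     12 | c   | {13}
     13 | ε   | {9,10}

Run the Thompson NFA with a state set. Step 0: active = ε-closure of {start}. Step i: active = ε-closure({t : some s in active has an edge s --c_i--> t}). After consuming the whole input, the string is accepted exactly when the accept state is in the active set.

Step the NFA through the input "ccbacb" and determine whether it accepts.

Answer: ACCEPT

Trace:
start: ε-closure({0}) = {0,1,2,4,5,6,8,10}
'c' @ 1: {11,12}
'c' @ 2: {9,10,13}  ✓accept
'b' @ 3: {11,12}
'a' @ 4: {9,10,13}  ✓accept
'c' @ 5: {11,12}
'b' @ 6: {9,10,13}  ✓accept
end set {9,10,13} — state 9 in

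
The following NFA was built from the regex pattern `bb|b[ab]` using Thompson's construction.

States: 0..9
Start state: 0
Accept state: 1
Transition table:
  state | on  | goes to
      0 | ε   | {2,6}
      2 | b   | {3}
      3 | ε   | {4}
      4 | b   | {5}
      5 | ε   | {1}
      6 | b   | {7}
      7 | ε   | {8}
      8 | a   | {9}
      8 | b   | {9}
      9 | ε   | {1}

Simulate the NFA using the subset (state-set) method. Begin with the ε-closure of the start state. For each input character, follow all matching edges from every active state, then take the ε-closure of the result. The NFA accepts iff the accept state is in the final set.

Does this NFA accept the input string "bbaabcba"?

Answer: REJECT

Derivation:
initial (ε-close {0}): {0,2,6}
'b' @ 1: {3,4,7,8}
'b' @ 2: {1,5,9}  (accept∈set)
'a' @ 3: {}  — dead — no transitions
rest 'abcba' ignored (set empty)
end set {} — state 1 not in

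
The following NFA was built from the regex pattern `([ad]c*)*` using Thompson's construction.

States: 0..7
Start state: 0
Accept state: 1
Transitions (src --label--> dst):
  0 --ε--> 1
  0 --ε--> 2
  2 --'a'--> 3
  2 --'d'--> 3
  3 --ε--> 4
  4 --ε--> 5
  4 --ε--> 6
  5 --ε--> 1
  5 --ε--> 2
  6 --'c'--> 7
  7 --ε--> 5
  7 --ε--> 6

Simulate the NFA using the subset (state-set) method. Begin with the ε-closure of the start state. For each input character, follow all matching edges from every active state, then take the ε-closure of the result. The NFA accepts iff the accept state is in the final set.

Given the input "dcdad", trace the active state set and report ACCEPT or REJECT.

S₀ = ε-closure({0}) = {0,1,2}
'd' @ 1: {1,2,3,4,5,6}  (accept∈set)
'c' @ 2: {1,2,5,6,7}  (accept∈set)
'd' @ 3: {1,2,3,4,5,6}  (accept∈set)
'a' @ 4: {1,2,3,4,5,6}  (accept∈set)
'd' @ 5: {1,2,3,4,5,6}  (accept∈set)
after full input: {1,2,3,4,5,6}  (accept=1 in)

Answer: ACCEPT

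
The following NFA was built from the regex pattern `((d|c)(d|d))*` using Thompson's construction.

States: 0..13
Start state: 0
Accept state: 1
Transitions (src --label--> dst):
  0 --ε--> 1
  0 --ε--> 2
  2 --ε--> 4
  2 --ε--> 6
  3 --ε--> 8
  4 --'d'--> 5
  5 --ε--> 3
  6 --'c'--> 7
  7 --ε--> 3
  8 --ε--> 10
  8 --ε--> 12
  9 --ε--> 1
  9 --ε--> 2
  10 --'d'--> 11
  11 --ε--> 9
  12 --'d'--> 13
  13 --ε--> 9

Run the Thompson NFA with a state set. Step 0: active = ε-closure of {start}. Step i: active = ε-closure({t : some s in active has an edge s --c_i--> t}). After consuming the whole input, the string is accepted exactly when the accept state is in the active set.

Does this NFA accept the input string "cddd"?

Answer: ACCEPT

Derivation:
initial (ε-close {0}): {0,1,2,4,6}
'c' @ 1: {3,7,8,10,12}
'd' @ 2: {1,2,4,6,9,11,13}  [accepting]
'd' @ 3: {3,5,8,10,12}
'd' @ 4: {1,2,4,6,9,11,13}  [accepting]
end set {1,2,4,6,9,11,13} — state 1 in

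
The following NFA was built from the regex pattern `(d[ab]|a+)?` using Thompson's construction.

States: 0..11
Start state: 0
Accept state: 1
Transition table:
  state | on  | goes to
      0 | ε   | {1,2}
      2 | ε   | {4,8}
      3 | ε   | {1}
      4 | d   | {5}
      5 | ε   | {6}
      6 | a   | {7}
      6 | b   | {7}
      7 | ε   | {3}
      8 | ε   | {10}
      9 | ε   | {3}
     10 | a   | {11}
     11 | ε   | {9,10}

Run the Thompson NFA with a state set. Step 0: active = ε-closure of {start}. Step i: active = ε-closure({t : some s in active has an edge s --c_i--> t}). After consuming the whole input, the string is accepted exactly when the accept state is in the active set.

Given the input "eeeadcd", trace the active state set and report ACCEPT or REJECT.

Answer: REJECT

Steps:
initial (ε-close {0}): {0,1,2,4,8,10}
'e' @ 1: {}  — no active states
rest 'eeadcd' ignored (set empty)
final: {}; accept 1 not in set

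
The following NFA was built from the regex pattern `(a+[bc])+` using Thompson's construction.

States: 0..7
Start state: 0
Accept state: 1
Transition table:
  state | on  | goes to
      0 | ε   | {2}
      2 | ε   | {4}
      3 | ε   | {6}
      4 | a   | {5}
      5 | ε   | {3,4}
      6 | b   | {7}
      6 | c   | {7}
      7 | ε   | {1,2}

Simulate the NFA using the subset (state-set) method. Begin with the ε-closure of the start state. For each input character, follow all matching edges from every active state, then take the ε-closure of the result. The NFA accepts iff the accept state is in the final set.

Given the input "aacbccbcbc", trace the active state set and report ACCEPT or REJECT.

Answer: REJECT

Trace:
S₀ = ε-closure({0}) = {0,2,4}
'a' @ 1: {3,4,5,6}
'a' @ 2: {3,4,5,6}
'c' @ 3: {1,2,4,7}  (accept∈set)
'b' @ 4: {}  — dead — no transitions
rest 'ccbcbc' ignored (set empty)
after full input: {}  (accept=1 not in)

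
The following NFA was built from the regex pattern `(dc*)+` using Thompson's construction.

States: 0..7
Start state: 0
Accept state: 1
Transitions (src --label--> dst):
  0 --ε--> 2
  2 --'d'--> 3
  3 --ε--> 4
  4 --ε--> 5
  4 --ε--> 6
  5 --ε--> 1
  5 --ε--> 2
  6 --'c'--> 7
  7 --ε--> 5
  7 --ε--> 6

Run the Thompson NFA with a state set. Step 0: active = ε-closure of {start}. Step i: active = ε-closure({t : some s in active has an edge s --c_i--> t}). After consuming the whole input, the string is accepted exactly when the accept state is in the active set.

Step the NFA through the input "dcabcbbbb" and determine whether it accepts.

Answer: REJECT

Derivation:
initial (ε-close {0}): {0,2}
'd' @ 1: {1,2,3,4,5,6}  ✓accept
'c' @ 2: {1,2,5,6,7}  ✓accept
'a' @ 3: {}  — no active states
rest 'bcbbbb' ignored (set empty)
after full input: {}  (accept=1 not in)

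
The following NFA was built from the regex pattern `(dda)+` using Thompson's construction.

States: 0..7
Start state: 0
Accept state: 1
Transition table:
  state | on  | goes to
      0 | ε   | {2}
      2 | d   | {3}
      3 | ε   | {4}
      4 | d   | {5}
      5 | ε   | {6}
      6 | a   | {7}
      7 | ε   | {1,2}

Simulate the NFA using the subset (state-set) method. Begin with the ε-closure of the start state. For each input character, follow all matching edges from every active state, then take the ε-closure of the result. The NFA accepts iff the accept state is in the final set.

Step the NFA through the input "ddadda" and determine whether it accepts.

Answer: ACCEPT

Derivation:
initial (ε-close {0}): {0,2}
'd' @ 1: {3,4}
'd' @ 2: {5,6}
'a' @ 3: {1,2,7}  ✓accept
'd' @ 4: {3,4}
'd' @ 5: {5,6}
'a' @ 6: {1,2,7}  ✓accept
final: {1,2,7}; accept 1 in set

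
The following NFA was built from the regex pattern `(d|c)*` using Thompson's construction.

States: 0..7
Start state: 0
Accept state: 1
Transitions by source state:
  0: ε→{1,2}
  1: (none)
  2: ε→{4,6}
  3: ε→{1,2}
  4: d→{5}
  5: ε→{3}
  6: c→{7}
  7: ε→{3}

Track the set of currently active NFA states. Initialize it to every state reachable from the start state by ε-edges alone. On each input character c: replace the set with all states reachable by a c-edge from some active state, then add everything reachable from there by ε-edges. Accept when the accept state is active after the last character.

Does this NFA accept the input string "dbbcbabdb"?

initial (ε-close {0}): {0,1,2,4,6}
'd' @ 1: {1,2,3,4,5,6}  (accept∈set)
'b' @ 2: {}  — no active states
rest 'bcbabdb' ignored (set empty)
end set {} — state 1 not in

Answer: REJECT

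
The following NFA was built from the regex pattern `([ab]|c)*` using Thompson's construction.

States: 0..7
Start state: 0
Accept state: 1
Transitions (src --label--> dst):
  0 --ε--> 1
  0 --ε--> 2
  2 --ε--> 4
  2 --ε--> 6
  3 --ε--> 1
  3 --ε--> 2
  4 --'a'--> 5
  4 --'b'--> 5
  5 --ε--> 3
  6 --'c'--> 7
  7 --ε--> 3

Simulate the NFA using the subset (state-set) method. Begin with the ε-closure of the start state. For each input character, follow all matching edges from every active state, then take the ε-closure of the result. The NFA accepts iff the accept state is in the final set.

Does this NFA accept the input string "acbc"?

S₀ = ε-closure({0}) = {0,1,2,4,6}
'a' @ 1: {1,2,3,4,5,6}  (accept∈set)
'c' @ 2: {1,2,3,4,6,7}  (accept∈set)
'b' @ 3: {1,2,3,4,5,6}  (accept∈set)
'c' @ 4: {1,2,3,4,6,7}  (accept∈set)
end set {1,2,3,4,6,7} — state 1 in

Answer: ACCEPT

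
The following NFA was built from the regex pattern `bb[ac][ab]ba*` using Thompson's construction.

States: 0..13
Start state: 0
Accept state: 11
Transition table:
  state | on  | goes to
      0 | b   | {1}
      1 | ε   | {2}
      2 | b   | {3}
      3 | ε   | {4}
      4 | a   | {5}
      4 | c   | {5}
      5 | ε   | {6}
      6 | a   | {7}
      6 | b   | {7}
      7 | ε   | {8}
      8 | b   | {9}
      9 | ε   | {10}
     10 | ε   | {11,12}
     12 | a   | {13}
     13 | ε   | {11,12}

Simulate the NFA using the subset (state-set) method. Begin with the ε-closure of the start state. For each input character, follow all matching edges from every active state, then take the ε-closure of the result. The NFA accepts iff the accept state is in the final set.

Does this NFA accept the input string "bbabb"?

initial (ε-close {0}): {0}
'b' @ 1: {1,2}
'b' @ 2: {3,4}
'a' @ 3: {5,6}
'b' @ 4: {7,8}
'b' @ 5: {9,10,11,12}  [accepting]
after full input: {9,10,11,12}  (accept=11 in)

Answer: ACCEPT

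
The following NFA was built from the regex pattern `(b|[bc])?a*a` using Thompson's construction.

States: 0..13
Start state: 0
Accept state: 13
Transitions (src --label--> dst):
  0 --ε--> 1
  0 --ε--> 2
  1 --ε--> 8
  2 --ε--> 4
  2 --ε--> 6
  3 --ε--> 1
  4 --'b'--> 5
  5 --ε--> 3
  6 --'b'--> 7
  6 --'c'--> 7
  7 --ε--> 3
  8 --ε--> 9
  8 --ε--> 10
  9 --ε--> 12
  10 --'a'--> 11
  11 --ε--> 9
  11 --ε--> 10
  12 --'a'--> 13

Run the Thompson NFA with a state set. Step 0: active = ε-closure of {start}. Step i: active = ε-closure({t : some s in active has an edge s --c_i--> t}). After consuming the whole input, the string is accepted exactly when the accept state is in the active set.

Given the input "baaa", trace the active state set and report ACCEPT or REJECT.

start: ε-closure({0}) = {0,1,2,4,6,8,9,10,12}
'b' @ 1: {1,3,5,7,8,9,10,12}
'a' @ 2: {9,10,11,12,13}  ✓accept
'a' @ 3: {9,10,11,12,13}  ✓accept
'a' @ 4: {9,10,11,12,13}  ✓accept
final: {9,10,11,12,13}; accept 13 in set

Answer: ACCEPT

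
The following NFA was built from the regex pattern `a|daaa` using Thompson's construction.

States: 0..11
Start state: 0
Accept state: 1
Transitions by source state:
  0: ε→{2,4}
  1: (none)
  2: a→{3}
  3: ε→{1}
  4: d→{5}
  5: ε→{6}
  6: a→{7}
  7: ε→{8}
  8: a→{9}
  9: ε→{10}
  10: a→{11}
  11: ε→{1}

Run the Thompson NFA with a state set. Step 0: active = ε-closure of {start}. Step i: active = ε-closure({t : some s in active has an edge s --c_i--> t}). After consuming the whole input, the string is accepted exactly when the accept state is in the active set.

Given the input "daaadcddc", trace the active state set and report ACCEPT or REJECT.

Answer: REJECT

Trace:
start: ε-closure({0}) = {0,2,4}
'd' @ 1: {5,6}
'a' @ 2: {7,8}
'a' @ 3: {9,10}
'a' @ 4: {1,11}  (accept∈set)
'd' @ 5: {}  — dead — no transitions
rest 'cddc' ignored (set empty)
after full input: {}  (accept=1 not in)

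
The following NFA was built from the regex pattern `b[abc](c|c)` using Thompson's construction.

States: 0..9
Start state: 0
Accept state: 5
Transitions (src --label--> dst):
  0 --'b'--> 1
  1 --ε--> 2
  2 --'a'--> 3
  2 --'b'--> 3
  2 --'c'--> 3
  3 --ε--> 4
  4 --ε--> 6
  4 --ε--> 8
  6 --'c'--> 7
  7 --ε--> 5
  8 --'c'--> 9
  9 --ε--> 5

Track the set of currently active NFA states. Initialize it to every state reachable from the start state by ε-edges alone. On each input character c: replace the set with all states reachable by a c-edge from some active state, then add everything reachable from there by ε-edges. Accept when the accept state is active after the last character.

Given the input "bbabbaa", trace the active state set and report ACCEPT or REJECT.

initial (ε-close {0}): {0}
'b' @ 1: {1,2}
'b' @ 2: {3,4,6,8}
'a' @ 3: {}  — no active states
rest 'bbaa' ignored (set empty)
final: {}; accept 5 not in set

Answer: REJECT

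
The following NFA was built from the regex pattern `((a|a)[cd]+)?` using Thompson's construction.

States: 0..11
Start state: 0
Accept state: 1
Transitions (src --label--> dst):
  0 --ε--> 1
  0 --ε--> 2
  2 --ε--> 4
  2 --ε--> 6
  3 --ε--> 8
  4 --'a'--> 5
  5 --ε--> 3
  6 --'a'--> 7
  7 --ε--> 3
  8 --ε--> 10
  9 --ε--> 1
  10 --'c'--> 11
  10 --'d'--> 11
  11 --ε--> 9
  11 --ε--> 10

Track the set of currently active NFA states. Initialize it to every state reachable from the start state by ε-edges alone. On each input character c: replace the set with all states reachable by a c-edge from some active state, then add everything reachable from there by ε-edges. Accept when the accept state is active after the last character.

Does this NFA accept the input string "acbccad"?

Answer: REJECT

Trace:
initial (ε-close {0}): {0,1,2,4,6}
'a' @ 1: {3,5,7,8,10}
'c' @ 2: {1,9,10,11}  (accept∈set)
'b' @ 3: {}  — state set empty
rest 'ccad' ignored (set empty)
end set {} — state 1 not in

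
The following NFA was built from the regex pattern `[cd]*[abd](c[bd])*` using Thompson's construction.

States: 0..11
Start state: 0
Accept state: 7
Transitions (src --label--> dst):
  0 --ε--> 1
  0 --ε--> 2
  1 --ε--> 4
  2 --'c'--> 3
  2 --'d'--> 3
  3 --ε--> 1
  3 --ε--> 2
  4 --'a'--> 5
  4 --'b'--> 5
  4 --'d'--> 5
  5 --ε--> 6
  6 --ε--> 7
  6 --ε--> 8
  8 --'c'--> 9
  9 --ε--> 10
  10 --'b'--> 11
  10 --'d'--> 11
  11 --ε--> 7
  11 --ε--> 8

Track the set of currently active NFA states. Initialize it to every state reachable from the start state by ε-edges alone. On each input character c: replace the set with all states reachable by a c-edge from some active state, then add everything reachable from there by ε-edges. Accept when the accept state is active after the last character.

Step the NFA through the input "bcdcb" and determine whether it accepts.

S₀ = ε-closure({0}) = {0,1,2,4}
'b' @ 1: {5,6,7,8}  (accept∈set)
'c' @ 2: {9,10}
'd' @ 3: {7,8,11}  (accept∈set)
'c' @ 4: {9,10}
'b' @ 5: {7,8,11}  (accept∈set)
final: {7,8,11}; accept 7 in set

Answer: ACCEPT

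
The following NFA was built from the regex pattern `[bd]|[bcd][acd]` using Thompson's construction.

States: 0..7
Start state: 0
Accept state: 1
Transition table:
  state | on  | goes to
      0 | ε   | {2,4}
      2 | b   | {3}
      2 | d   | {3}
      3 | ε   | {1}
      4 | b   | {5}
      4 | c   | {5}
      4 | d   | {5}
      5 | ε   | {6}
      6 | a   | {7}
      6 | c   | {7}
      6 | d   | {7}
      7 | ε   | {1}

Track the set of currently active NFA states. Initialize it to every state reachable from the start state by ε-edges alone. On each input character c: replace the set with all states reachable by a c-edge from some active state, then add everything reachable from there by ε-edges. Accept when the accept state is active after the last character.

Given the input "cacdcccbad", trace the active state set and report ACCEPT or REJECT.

Answer: REJECT

Derivation:
initial (ε-close {0}): {0,2,4}
'c' @ 1: {5,6}
'a' @ 2: {1,7}  (accept∈set)
'c' @ 3: {}  — state set empty
rest 'dcccbad' ignored (set empty)
after full input: {}  (accept=1 not in)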